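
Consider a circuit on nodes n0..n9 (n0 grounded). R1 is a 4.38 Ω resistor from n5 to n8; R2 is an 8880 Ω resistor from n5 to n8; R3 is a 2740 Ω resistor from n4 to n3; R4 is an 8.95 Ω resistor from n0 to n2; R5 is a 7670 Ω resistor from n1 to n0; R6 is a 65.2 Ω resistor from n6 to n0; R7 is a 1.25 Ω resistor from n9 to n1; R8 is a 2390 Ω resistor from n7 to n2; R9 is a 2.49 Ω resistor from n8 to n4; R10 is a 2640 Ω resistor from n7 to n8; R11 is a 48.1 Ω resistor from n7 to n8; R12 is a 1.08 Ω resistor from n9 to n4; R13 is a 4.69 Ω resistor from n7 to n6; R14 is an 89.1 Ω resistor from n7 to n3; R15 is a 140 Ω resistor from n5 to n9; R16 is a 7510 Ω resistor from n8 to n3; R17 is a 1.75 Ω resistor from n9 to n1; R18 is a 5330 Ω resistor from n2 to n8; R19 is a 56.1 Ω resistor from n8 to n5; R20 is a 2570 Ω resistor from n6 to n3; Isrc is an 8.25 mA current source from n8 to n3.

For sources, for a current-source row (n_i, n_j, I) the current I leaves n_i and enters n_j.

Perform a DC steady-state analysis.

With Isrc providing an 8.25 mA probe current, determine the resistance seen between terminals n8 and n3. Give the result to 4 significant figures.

Element admittances at DC:
  Y(R1) = 0.2283 S between n5,n8
  Y(R2) = 0.0001126 S between n5,n8
  Y(R3) = 0.0003650 S between n4,n3
  Y(R4) = 0.1117 S between n0,n2
  Y(R5) = 0.0001304 S between n1,n0
  Y(R6) = 0.01534 S between n6,n0
  Y(R7) = 0.8000 S between n9,n1
  Y(R8) = 0.0004184 S between n7,n2
  Y(R9) = 0.4016 S between n8,n4
  Y(R10) = 0.0003788 S between n7,n8
  Y(R11) = 0.02079 S between n7,n8
  Y(R12) = 0.9259 S between n9,n4
  Y(R13) = 0.2132 S between n7,n6
  Y(R14) = 0.01122 S between n7,n3
  Y(R15) = 0.007143 S between n5,n9
  Y(R16) = 0.0001332 S between n8,n3
  Y(R17) = 0.5714 S between n9,n1
  Y(R18) = 0.0001876 S between n2,n8
  Y(R19) = 0.01783 S between n8,n5
  Y(R20) = 0.0003891 S between n6,n3
  Isrc: injects 0.00825 A into n3 (from n8)
Assemble and solve the 9×9 MNA system:
  V(n1)=-0.3527  V(n2)=-0.0005670  V(n3)=0.6729  V(n4)=-0.3528  V(n5)=-0.3538  V(n6)=0.007129  V(n7)=0.006427  V(n8)=-0.3539  V(n9)=-0.3528

R_eq = 124.5 Ω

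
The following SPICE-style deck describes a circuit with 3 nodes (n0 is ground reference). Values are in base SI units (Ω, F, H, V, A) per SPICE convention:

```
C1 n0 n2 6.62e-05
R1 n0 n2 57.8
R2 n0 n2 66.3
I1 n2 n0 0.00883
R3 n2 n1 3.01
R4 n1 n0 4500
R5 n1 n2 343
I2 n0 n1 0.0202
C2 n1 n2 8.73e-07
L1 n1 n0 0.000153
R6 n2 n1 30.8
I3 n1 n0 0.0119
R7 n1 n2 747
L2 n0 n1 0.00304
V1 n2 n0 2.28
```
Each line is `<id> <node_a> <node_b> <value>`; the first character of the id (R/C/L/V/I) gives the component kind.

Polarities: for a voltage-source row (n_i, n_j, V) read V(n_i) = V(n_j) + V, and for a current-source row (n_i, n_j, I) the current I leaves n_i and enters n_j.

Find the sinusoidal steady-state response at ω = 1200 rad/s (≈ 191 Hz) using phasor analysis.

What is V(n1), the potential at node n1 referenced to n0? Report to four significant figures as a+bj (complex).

0.009131+0.1479j V

Element admittances at ω=1200 rad/s:
  Y(C1) = 0.000+0.07944j S between n0,n2
  Y(R1) = 0.01730+0.000j S between n0,n2
  Y(R2) = 0.01508+0.000j S between n0,n2
  I1: injects 0.00883 A into n0 (from n2)
  Y(R3) = 0.3322+0.000j S between n2,n1
  Y(R4) = 0.0002222+0.000j S between n1,n0
  Y(R5) = 0.002915+0.000j S between n1,n2
  I2: injects 0.0202 A into n1 (from n0)
  Y(C2) = 0.000+0.001048j S between n1,n2
  Y(L1) = 0.000-5.447j S between n1,n0
  Y(R6) = 0.03247+0.000j S between n2,n1
  I3: injects 0.0119 A into n0 (from n1)
  Y(R7) = 0.001339+0.000j S between n1,n2
  Y(L2) = 0.000-0.2741j S between n0,n1
  V1: constraint V(n2)−V(n0) = 2.28
Assemble and solve the 3×3 MNA system:
  V(n1)=0.009131+0.1479j  V(n2)=2.280+0.000j
  i(V1)=-0.9207-0.1289j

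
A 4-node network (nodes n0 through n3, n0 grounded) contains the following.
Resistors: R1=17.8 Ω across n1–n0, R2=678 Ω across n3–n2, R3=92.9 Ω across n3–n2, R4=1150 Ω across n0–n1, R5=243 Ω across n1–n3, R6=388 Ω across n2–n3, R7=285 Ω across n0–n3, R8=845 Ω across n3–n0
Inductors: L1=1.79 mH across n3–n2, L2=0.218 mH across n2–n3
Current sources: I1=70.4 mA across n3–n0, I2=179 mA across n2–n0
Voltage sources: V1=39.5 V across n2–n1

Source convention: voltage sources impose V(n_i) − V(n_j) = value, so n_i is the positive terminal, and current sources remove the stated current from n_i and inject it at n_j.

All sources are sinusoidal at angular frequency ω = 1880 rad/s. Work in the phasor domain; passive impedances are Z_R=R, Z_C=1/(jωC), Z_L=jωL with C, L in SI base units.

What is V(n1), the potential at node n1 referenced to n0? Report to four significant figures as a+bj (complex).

MNA unknowns: 3 node voltages V₁..V_3 plus 1 source current (V1)
R1: Y=0.05618+0.000j on G[1,0]
R2: Y=0.001475+0.000j on G[3,2]
R3: Y=0.01076+0.000j on G[3,2]
L1: Y=0.000-0.2972j on G[3,2]
R4: Y=0.0008696+0.000j on G[0,1]
I1: z[3]−=0.0704, z[0]+=0.0704
R5: Y=0.004115+0.000j on G[1,3]
L2: Y=0.000-2.440j on G[2,3]
R6: Y=0.002577+0.000j on G[2,3]
R7: Y=0.003509+0.000j on G[0,3]
I2: z[2]−=0.179, z[0]+=0.179
R8: Y=0.001183+0.000j on G[3,0]
V1: row V2−V1=39.5, i_V1 at 2,1
solve → V1=-7.041+0.01070j, V2=32.46+0.01070j, V3=32.46-0.1300j
aux → i_V1=-0.5642+0.001189j

-7.041+0.01070j V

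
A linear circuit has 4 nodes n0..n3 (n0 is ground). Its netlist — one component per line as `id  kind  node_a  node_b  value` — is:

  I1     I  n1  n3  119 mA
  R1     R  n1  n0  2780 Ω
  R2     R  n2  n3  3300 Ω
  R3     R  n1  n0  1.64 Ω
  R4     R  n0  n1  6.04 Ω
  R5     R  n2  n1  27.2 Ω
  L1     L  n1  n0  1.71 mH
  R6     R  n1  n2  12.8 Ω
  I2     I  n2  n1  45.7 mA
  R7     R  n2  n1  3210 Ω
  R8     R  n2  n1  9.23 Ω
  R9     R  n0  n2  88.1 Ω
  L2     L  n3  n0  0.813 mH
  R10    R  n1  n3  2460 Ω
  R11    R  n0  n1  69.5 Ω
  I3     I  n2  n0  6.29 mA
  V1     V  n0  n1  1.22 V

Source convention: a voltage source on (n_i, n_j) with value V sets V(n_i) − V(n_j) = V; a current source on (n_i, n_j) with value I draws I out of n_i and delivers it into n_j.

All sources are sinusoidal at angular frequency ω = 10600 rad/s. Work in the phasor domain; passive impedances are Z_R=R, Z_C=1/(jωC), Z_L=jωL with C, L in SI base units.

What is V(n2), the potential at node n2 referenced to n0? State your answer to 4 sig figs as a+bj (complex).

Apply KCL at each of the 3 non-ground nodes and solve the resulting linear system.
Node n1: branches {I1, R1, R3, R4, R5, L1, R6, I2, R7, R8, R10, R11, V1} → V_1 = -1.220+0.000j
Node n2: branches {R2, R5, R6, I2, R7, R8, R9, I3} → V_2 = -1.381+0.001311j
Node n3: branches {I1, R2, L2, R10} → V_3 = 0.006219+1.018j
Source currents: i(V1)=-0.8552+0.06660j

-1.381+0.001311j V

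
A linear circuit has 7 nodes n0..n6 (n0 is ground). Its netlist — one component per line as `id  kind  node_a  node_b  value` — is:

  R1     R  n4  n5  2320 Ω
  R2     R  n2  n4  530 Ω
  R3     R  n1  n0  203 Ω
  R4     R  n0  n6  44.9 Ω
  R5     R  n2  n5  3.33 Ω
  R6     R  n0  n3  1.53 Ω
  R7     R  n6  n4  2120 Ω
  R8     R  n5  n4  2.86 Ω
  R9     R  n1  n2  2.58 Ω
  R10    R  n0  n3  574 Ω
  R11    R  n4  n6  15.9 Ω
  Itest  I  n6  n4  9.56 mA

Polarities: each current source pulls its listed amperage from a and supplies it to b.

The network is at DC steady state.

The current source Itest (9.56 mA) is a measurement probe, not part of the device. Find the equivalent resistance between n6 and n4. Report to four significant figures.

Apply KCL at each of the 6 non-ground nodes and solve the resulting linear system.
Node n1: branches {R3, R9} → V_1 = 0.1124
Node n2: branches {R2, R5, R9} → V_2 = 0.1139
Node n3: branches {R6, R10} → V_3 = 0.000
Node n4: branches {R1, R2, R7, R8, R11, Itest} → V_4 = 0.1173
Node n5: branches {R1, R5, R8} → V_5 = 0.1157
Node n6: branches {R4, R7, R11, Itest} → V_6 = -0.02487

R_eq = 14.87 Ω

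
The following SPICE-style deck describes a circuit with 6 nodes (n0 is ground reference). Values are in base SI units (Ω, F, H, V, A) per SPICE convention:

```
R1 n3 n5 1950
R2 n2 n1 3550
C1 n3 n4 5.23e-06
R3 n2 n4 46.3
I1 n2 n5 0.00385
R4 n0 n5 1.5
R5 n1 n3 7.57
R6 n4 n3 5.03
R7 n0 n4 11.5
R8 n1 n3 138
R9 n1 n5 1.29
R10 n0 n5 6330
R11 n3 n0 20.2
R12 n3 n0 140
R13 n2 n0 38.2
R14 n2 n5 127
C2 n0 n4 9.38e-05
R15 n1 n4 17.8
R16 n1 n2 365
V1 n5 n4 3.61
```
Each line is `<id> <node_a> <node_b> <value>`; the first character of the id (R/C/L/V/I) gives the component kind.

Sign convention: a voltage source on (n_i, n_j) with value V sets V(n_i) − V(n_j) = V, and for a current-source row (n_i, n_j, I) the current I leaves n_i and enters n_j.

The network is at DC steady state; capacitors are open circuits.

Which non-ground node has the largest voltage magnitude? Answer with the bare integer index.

Apply KCL at each of the 5 non-ground nodes and solve the resulting linear system.
Node n1: branches {R2, R5, R8, R9, R15, R16} → V_1 = 0.05755
Node n2: branches {R2, R3, I1, R13, R14, R16} → V_2 = -1.106
Node n3: branches {R1, C1, R5, R6, R8, R11, R12} → V_3 = -1.509
Node n4: branches {C1, R3, R6, R7, C2, R15, V1} → V_4 = -3.042
Node n5: branches {R1, I1, R4, R9, R10, R14, V1} → V_5 = 0.5682
Source currents: i(V1)=-0.7852

4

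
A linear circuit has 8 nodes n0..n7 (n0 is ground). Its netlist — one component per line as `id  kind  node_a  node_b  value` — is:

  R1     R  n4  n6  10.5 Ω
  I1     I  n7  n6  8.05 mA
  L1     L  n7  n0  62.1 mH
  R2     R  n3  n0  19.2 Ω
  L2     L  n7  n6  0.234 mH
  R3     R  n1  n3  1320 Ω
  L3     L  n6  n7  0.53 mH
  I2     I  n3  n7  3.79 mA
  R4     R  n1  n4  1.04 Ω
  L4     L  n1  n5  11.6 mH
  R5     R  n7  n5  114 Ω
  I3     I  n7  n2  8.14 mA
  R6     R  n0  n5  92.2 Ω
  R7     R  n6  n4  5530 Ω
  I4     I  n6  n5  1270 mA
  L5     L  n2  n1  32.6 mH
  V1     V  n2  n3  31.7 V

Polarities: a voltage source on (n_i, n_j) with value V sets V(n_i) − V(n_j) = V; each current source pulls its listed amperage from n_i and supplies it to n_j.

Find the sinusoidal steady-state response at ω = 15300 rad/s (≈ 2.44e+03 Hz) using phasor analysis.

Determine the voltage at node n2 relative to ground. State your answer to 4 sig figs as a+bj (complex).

Element admittances at ω=15300 rad/s:
  Y(R1) = 0.09524+0.000j S between n4,n6
  I1: injects 0.00805 A into n6 (from n7)
  Y(L1) = 0.000-0.001052j S between n7,n0
  Y(R2) = 0.05208+0.000j S between n3,n0
  Y(L2) = 0.000-0.2793j S between n7,n6
  Y(R3) = 0.0007576+0.000j S between n1,n3
  Y(L3) = 0.000-0.1233j S between n6,n7
  I2: injects 0.00379 A into n7 (from n3)
  Y(R4) = 0.9615+0.000j S between n1,n4
  Y(L4) = 0.000-0.005634j S between n1,n5
  Y(R5) = 0.008772+0.000j S between n7,n5
  I3: injects 0.00814 A into n2 (from n7)
  Y(R6) = 0.01085+0.000j S between n0,n5
  Y(R7) = 0.0001808+0.000j S between n6,n4
  I4: injects 1.27 A into n5 (from n6)
  Y(L5) = 0.000-0.002005j S between n2,n1
  V1: constraint V(n2)−V(n3) = 31.7
Assemble and solve the 8×8 MNA system:
  V(n1)=-42.52-77.32j  V(n2)=28.18+1.574j  V(n3)=-3.520+1.574j  V(n4)=-43.09-76.84j  V(n5)=23.73-12.41j  V(n6)=-48.89-72.07j  V(n7)=-50.02-70.31j
  i(V1)=-0.1500+0.1417j

28.18+1.574j V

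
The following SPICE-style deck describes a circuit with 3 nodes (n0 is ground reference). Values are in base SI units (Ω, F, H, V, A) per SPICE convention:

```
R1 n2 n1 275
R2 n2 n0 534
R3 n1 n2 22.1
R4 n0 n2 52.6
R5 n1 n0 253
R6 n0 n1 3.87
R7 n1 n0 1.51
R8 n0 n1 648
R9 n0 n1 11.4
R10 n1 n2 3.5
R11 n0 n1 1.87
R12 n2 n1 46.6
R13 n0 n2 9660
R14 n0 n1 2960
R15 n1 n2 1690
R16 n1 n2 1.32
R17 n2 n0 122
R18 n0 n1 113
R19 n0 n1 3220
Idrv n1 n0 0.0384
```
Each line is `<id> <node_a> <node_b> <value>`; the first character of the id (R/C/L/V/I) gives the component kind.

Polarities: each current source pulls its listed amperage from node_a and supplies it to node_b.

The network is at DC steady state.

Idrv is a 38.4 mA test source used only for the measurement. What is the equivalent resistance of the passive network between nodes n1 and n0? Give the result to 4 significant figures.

R_eq = 0.6303 Ω

Apply KCL at each of the 2 non-ground nodes and solve the resulting linear system.
Node n1: branches {R1, R3, R5, R6, R7, R8, R9, R10, R11, R12, R14, R15, R16, R18, R19, Idrv} → V_1 = -0.02420
Node n2: branches {R1, R2, R3, R4, R10, R12, R13, R15, R16, R17} → V_2 = -0.02359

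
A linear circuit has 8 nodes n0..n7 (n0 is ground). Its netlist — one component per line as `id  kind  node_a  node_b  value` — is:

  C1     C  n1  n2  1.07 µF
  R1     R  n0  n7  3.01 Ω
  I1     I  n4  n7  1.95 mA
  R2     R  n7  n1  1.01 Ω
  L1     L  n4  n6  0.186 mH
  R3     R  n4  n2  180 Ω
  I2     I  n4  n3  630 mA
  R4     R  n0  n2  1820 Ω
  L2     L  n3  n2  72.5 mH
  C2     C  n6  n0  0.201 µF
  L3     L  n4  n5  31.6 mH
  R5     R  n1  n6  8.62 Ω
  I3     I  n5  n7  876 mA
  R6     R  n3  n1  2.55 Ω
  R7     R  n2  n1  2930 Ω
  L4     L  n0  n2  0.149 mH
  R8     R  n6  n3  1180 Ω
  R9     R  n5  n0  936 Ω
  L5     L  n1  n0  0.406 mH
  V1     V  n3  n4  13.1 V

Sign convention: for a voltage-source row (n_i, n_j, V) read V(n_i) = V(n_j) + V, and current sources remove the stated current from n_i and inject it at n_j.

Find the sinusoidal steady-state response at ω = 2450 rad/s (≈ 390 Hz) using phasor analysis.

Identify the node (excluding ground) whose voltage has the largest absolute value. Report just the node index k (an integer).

Element admittances at ω=2450 rad/s:
  Y(C1) = 0.000+0.002621j S between n1,n2
  Y(R1) = 0.3322+0.000j S between n0,n7
  I1: injects 0.00195 A into n7 (from n4)
  Y(R2) = 0.9901+0.000j S between n7,n1
  Y(L1) = 0.000-2.194j S between n4,n6
  Y(R3) = 0.005556+0.000j S between n4,n2
  I2: injects 0.63 A into n3 (from n4)
  Y(R4) = 0.0005495+0.000j S between n0,n2
  Y(L2) = 0.000-0.005630j S between n3,n2
  Y(C2) = 0.000+0.0004925j S between n6,n0
  Y(L3) = 0.000-0.01292j S between n4,n5
  Y(R5) = 0.1160+0.000j S between n1,n6
  I3: injects 0.876 A into n7 (from n5)
  Y(R6) = 0.3922+0.000j S between n3,n1
  Y(R7) = 0.0003413+0.000j S between n2,n1
  Y(L4) = 0.000-2.739j S between n0,n2
  Y(R8) = 0.0008475+0.000j S between n6,n3
  Y(R9) = 0.001068+0.000j S between n5,n0
  Y(L5) = 0.000-1.005j S between n1,n0
  V1: constraint V(n3)−V(n4) = 13.1
Assemble and solve the 8×8 MNA system:
  V(n1)=-0.1111-0.1080j  V(n2)=0.002924-0.02397j  V(n3)=1.311-0.08341j  V(n4)=-11.79-0.08341j  V(n5)=-17.29-66.47j  V(n6)=-11.76+0.5374j  V(n7)=0.5808-0.08084j
  i(V1)=0.06157-0.001740j

5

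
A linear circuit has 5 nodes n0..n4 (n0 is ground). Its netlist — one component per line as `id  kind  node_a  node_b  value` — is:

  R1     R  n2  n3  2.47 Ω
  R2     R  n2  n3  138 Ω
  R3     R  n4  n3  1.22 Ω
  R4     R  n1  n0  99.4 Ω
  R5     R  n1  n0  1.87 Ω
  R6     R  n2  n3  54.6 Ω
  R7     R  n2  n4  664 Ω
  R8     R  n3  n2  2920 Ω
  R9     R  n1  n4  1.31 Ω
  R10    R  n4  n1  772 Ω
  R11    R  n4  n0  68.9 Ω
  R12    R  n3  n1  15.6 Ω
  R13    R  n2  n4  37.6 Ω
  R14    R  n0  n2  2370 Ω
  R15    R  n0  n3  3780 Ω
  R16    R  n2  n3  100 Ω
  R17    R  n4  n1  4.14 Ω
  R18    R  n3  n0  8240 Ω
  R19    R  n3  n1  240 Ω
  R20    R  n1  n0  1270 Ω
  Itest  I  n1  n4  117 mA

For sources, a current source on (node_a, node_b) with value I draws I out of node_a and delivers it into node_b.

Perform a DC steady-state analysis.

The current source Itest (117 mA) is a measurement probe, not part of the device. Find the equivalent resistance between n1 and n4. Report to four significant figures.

Apply KCL at each of the 4 non-ground nodes and solve the resulting linear system.
Node n1: branches {R4, R5, R9, R10, R12, R17, R19, R20, Itest} → V_1 = -0.002936
Node n2: branches {R1, R2, R6, R7, R8, R13, R14, R16} → V_2 = 0.09724
Node n3: branches {R1, R2, R3, R6, R8, R12, R15, R16, R18, R19} → V_3 = 0.09684
Node n4: branches {R3, R7, R9, R10, R11, R13, R17, Itest} → V_4 = 0.1050

R_eq = 0.9224 Ω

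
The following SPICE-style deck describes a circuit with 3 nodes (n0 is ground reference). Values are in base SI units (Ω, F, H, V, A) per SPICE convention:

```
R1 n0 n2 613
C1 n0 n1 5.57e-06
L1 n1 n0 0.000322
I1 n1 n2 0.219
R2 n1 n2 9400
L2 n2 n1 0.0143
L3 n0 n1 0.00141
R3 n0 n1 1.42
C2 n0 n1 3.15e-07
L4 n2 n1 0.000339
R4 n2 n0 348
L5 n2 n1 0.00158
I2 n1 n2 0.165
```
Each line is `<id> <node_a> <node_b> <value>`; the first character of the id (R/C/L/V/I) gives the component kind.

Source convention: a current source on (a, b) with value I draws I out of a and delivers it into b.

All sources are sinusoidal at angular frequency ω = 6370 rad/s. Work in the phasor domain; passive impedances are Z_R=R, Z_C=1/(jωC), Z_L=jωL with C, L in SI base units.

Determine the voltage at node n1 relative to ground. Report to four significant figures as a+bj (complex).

0.002051-0.002632j V

Apply KCL at each of the 2 non-ground nodes and solve the resulting linear system.
Node n1: branches {C1, L1, I1, R2, L2, L3, R3, C2, L4, L5, I2} → V_1 = 0.002051-0.002632j
Node n2: branches {R1, I1, R2, L2, L4, R4, L5, I2} → V_2 = 0.007415+0.6670j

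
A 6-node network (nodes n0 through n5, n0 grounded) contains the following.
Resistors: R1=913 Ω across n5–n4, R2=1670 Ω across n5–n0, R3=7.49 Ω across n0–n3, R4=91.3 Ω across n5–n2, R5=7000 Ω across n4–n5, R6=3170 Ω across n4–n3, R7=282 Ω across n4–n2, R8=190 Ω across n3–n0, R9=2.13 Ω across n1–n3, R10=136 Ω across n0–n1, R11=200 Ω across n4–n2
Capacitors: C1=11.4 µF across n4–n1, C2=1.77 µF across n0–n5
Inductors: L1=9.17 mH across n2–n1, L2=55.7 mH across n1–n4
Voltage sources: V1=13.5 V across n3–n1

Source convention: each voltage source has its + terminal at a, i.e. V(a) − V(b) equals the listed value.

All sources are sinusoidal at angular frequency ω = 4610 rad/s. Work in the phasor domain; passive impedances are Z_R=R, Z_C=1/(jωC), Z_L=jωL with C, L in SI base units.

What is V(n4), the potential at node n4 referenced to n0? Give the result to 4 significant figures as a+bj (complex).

-11.61+0.4649j V

Element admittances at ω=4610 rad/s:
  Y(R1) = 0.001095+0.000j S between n5,n4
  Y(R2) = 0.0005988+0.000j S between n5,n0
  Y(R3) = 0.1335+0.000j S between n0,n3
  Y(R4) = 0.01095+0.000j S between n5,n2
  Y(C1) = 0.000+0.05255j S between n4,n1
  Y(R5) = 0.0001429+0.000j S between n4,n5
  Y(R6) = 0.0003155+0.000j S between n4,n3
  Y(R7) = 0.003546+0.000j S between n4,n2
  Y(R8) = 0.005263+0.000j S between n3,n0
  Y(L1) = 0.000-0.02366j S between n2,n1
  Y(L2) = 0.000-0.003894j S between n1,n4
  Y(R9) = 0.4695+0.000j S between n1,n3
  Y(C2) = 0.000+0.008160j S between n0,n5
  Y(R10) = 0.007353+0.000j S between n0,n1
  Y(R11) = 0.005000+0.000j S between n4,n2
  V1: constraint V(n3)−V(n1) = 13.5
Assemble and solve the 6×6 MNA system:
  V(n1)=-12.35+0.3804j  V(n2)=-13.17+3.623j  V(n3)=1.149+0.3804j  V(n4)=-11.61+0.4649j  V(n5)=-7.389+7.862j
  i(V1)=-6.501-0.05276j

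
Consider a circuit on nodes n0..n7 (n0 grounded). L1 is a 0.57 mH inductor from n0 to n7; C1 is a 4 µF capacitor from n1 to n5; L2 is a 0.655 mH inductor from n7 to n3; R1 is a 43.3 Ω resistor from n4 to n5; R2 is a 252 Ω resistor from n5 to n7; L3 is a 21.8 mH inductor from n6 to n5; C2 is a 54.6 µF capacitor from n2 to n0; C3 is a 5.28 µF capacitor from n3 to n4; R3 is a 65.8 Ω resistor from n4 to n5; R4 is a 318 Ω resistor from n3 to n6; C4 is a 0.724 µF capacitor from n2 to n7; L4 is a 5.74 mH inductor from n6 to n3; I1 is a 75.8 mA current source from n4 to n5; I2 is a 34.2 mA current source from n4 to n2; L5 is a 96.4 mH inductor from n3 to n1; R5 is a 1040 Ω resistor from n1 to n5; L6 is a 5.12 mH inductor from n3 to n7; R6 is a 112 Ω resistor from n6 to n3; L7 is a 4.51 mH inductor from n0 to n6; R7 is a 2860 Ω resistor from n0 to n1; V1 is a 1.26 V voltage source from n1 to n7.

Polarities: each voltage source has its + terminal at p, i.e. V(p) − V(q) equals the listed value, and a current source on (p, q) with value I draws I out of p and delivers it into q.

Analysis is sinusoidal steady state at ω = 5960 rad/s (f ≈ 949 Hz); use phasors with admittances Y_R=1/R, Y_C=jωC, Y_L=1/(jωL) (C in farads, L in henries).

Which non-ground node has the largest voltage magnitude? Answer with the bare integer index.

MNA unknowns: 7 node voltages V₁..V_7 plus 1 source current (V1)
L1: Y=0.000-0.2944j on G[0,7]
C1: Y=0.000+0.02384j on G[1,5]
L2: Y=0.000-0.2562j on G[7,3]
R1: Y=0.02309+0.000j on G[4,5]
R2: Y=0.003968+0.000j on G[5,7]
L3: Y=0.000-0.007697j on G[6,5]
C2: Y=0.000+0.3254j on G[2,0]
C3: Y=0.000+0.03147j on G[3,4]
R3: Y=0.01520+0.000j on G[4,5]
R4: Y=0.003145+0.000j on G[3,6]
C4: Y=0.000+0.004315j on G[2,7]
L4: Y=0.000-0.02923j on G[6,3]
I1: z[4]−=0.0758, z[5]+=0.0758
I2: z[4]−=0.0342, z[2]+=0.0342
L5: Y=0.000-0.001741j on G[3,1]
R5: Y=0.0009615+0.000j on G[1,5]
L6: Y=0.000-0.03277j on G[3,7]
R6: Y=0.008929+0.000j on G[6,3]
L7: Y=0.000-0.03720j on G[0,6]
R7: Y=0.0003497+0.000j on G[0,1]
V1: row V1−V7=1.26, i_V1 at 1,7
solve → V1=1.231-0.1117j, V2=-0.0003812-0.1052j, V3=0.01569-0.1929j, V4=-0.1889+0.7728j, V5=1.890+0.6046j, V6=0.2261-0.04756j, V7=-0.02913-0.1117j
aux → i_V1=-0.01702+0.01856j

5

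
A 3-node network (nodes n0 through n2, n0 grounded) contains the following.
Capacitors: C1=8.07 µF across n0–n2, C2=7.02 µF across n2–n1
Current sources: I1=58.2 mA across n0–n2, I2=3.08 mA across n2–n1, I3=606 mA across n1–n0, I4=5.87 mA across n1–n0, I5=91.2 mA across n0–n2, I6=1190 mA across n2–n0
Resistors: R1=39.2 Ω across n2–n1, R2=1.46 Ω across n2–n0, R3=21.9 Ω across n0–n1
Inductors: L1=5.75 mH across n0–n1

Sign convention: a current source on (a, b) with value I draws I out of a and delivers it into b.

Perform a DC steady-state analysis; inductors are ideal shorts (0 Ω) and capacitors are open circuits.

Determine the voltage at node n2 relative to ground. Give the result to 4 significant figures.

-1.469 V

MNA unknowns: 2 node voltages V₁..V_2 plus 1 source current (L1)
C1: Y=0.000 on G[0,2]
C2: Y=0.000 on G[2,1]
I1: z[0]−=0.0582, z[2]+=0.0582
R1: Y=0.02551 on G[2,1]
R2: Y=0.6849 on G[2,0]
L1: row V0−V1=0, i_L1 at 0,1
I2: z[2]−=0.00308, z[1]+=0.00308
I3: z[1]−=0.606, z[0]+=0.606
R3: Y=0.04566 on G[0,1]
I4: z[1]−=0.00587, z[0]+=0.00587
I5: z[0]−=0.0912, z[2]+=0.0912
I6: z[2]−=1.19, z[0]+=1.19
solve → V1=0.000, V2=-1.469
aux → i_L1=0.6463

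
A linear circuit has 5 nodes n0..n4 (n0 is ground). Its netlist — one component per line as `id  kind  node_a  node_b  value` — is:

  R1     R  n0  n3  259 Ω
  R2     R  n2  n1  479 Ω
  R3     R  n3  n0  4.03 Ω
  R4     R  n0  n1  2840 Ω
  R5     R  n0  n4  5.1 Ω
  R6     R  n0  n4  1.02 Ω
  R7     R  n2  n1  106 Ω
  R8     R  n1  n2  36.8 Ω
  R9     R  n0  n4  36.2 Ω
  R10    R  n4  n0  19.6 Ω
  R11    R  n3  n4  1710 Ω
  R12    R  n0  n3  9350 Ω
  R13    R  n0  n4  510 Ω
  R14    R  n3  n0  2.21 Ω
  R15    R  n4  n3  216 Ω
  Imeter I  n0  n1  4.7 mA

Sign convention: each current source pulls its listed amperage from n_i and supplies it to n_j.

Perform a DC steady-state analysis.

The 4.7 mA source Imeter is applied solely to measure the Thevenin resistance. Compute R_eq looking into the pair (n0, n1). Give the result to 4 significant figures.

Element admittances at DC:
  Y(R1) = 0.003861 S between n0,n3
  Y(R2) = 0.002088 S between n2,n1
  Y(R3) = 0.2481 S between n3,n0
  Y(R4) = 0.0003521 S between n0,n1
  Y(R5) = 0.1961 S between n0,n4
  Y(R6) = 0.9804 S between n0,n4
  Y(R7) = 0.009434 S between n2,n1
  Y(R8) = 0.02717 S between n1,n2
  Y(R9) = 0.02762 S between n0,n4
  Y(R10) = 0.05102 S between n4,n0
  Y(R11) = 0.0005848 S between n3,n4
  Y(R12) = 0.0001070 S between n0,n3
  Y(R13) = 0.001961 S between n0,n4
  Y(R14) = 0.4525 S between n3,n0
  Y(R15) = 0.004630 S between n4,n3
  Imeter: injects 0.0047 A into n1 (from n0)
Assemble and solve the 4×4 MNA system:
  V(n1)=13.35  V(n2)=13.35  V(n3)=0.000  V(n4)=0.000

R_eq = 2840. Ω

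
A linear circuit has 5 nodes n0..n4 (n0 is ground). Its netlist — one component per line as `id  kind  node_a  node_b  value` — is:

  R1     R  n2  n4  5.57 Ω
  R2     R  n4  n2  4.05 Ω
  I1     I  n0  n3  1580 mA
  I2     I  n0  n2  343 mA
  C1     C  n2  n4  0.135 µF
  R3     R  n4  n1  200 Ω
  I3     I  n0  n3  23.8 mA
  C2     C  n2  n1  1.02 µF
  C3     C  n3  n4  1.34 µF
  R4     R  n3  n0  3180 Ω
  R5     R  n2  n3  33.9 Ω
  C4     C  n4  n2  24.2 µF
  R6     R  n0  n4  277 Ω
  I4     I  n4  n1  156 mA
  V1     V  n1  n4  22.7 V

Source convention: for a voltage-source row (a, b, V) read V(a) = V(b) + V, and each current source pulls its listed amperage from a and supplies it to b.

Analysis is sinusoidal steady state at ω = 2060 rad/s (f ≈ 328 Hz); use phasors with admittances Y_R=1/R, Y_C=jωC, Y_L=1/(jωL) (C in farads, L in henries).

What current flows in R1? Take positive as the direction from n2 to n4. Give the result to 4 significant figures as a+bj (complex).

0.7254-0.1286j A

MNA unknowns: 4 node voltages V₁..V_4 plus 1 source current (V1)
R1: Y=0.1795+0.000j on G[2,4]
R2: Y=0.2469+0.000j on G[4,2]
I1: z[0]−=1.58, z[3]+=1.58
I2: z[0]−=0.343, z[2]+=0.343
C1: Y=0.000+0.0002781j on G[2,4]
R3: Y=0.005000+0.000j on G[4,1]
I3: z[0]−=0.0238, z[3]+=0.0238
C2: Y=0.000+0.002101j on G[2,1]
C3: Y=0.000+0.002760j on G[3,4]
R4: Y=0.0003145+0.000j on G[3,0]
R5: Y=0.02950+0.000j on G[2,3]
C4: Y=0.000+0.04985j on G[4,2]
R6: Y=0.003610+0.000j on G[0,4]
I4: z[4]−=0.156, z[1]+=0.156
V1: row V1−V4=22.7, i_V1 at 1,4
solve → V1=514.6+0.4437j, V2=495.9-0.2728j, V3=544.0-5.093j, V4=491.9+0.4437j
aux → i_V1=0.04401-0.03921j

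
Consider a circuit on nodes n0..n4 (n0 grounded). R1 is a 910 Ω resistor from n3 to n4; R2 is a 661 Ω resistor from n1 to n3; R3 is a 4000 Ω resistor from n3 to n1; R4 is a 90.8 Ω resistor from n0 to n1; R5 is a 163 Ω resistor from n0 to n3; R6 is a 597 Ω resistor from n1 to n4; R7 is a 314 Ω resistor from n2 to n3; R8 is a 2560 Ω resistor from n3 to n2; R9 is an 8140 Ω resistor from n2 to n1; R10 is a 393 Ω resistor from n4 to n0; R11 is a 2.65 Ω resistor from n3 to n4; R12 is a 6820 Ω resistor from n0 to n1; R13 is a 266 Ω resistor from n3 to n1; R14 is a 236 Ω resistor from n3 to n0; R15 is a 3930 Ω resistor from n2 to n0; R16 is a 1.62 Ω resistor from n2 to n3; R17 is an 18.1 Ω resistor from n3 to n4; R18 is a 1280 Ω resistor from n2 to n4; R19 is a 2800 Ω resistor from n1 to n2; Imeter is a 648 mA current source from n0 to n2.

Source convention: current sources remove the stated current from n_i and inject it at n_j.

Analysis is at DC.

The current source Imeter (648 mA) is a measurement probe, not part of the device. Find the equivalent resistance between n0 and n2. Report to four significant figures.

Apply KCL at each of the 4 non-ground nodes and solve the resulting linear system.
Node n1: branches {R2, R3, R4, R6, R9, R12, R13, R19} → V_1 = 14.92
Node n2: branches {R7, R8, R9, R15, R16, R18, R19, Imeter} → V_2 = 37.61
Node n3: branches {R1, R2, R3, R5, R7, R8, R11, R13, R14, R16, R17} → V_3 = 36.60
Node n4: branches {R1, R6, R10, R11, R17, R18} → V_4 = 36.30

R_eq = 58.04 Ω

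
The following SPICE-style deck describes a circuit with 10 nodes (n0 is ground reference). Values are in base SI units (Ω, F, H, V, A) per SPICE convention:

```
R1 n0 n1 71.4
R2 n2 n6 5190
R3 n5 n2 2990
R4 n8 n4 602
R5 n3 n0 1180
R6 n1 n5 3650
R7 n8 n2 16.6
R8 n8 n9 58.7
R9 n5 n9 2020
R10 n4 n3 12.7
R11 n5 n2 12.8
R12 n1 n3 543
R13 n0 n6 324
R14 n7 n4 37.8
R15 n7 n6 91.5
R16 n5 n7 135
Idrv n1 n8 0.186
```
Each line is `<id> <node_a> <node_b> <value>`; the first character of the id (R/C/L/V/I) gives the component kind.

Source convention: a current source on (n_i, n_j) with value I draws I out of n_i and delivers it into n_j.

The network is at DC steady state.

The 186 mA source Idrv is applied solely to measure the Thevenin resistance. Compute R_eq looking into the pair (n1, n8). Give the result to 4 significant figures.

R_eq = 327.6 Ω

Apply KCL at each of the 9 non-ground nodes and solve the resulting linear system.
Node n1: branches {R1, R6, R12, Idrv} → V_1 = -7.378
Node n2: branches {R2, R3, R7, R11} → V_2 = 51.15
Node n3: branches {R5, R10, R12} → V_3 = 29.07
Node n4: branches {R4, R10, R14} → V_4 = 30.24
Node n5: branches {R3, R6, R9, R11, R16} → V_5 = 49.36
Node n6: branches {R2, R13, R15} → V_6 = 25.50
Node n7: branches {R14, R15, R16} → V_7 = 32.24
Node n8: branches {R4, R7, R8, Idrv} → V_8 = 53.56
Node n9: branches {R8, R9} → V_9 = 53.44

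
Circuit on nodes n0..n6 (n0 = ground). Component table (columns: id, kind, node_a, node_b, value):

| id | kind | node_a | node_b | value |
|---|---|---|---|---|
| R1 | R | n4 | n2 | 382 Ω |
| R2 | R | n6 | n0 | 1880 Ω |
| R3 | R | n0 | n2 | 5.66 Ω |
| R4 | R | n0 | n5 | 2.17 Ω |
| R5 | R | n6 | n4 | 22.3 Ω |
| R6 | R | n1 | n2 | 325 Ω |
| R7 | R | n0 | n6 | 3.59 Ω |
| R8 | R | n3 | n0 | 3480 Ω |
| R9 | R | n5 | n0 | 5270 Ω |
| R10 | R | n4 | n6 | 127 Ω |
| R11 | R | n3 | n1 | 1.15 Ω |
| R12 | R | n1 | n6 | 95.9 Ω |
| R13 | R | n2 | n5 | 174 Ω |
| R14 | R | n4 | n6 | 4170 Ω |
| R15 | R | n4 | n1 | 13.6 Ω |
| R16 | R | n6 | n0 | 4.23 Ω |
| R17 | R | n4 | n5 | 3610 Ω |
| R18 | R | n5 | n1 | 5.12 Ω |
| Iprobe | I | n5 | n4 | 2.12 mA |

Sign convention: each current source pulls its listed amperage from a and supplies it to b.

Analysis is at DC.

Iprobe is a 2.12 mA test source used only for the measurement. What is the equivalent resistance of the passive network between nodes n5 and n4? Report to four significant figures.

Apply KCL at each of the 6 non-ground nodes and solve the resulting linear system.
Node n1: branches {R6, R11, R12, R15, R18} → V_1 = 0.003581
Node n2: branches {R1, R3, R6, R13} → V_2 = 0.0002601
Node n3: branches {R8, R11} → V_3 = 0.003580
Node n4: branches {R1, R5, R10, R14, R15, R17, Iprobe} → V_4 = 0.01917
Node n5: branches {R4, R9, R13, R17, R18, Iprobe} → V_5 = -0.002134
Node n6: branches {R2, R5, R7, R10, R12, R14, R16} → V_6 = 0.001818

R_eq = 10.05 Ω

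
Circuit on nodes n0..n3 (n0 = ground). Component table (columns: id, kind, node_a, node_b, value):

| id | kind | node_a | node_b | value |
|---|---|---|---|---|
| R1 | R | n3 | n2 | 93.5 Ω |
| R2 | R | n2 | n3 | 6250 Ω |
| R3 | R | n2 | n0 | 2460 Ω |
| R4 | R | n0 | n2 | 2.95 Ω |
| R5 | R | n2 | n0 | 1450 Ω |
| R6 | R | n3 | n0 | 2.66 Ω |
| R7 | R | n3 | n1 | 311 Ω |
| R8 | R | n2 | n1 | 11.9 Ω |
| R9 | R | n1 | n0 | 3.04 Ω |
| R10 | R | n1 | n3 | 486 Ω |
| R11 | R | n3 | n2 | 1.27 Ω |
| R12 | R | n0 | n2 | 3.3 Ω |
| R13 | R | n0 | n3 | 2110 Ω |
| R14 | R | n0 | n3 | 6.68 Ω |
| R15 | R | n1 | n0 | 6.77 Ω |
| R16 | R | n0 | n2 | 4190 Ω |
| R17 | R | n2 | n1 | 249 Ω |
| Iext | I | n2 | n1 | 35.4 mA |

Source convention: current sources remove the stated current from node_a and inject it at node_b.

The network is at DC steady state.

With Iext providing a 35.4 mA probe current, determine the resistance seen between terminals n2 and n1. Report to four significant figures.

R_eq = 2.436 Ω

MNA unknowns: 3 node voltages V₁..V_3
R1: Y=0.01070 on G[3,2]
R2: Y=0.0001600 on G[2,3]
R3: Y=0.0004065 on G[2,0]
R4: Y=0.3390 on G[0,2]
R5: Y=0.0006897 on G[2,0]
R6: Y=0.3759 on G[3,0]
R7: Y=0.003215 on G[3,1]
R8: Y=0.08403 on G[2,1]
R9: Y=0.3289 on G[1,0]
R10: Y=0.002058 on G[1,3]
R11: Y=0.7874 on G[3,2]
R12: Y=0.3030 on G[0,2]
R13: Y=0.0004739 on G[0,3]
R14: Y=0.1497 on G[0,3]
R15: Y=0.1477 on G[1,0]
R16: Y=0.0002387 on G[0,2]
R17: Y=0.004016 on G[2,1]
Iext: z[2]−=0.0354, z[1]+=0.0354
solve → V1=0.05752, V2=-0.02871, V3=-0.01701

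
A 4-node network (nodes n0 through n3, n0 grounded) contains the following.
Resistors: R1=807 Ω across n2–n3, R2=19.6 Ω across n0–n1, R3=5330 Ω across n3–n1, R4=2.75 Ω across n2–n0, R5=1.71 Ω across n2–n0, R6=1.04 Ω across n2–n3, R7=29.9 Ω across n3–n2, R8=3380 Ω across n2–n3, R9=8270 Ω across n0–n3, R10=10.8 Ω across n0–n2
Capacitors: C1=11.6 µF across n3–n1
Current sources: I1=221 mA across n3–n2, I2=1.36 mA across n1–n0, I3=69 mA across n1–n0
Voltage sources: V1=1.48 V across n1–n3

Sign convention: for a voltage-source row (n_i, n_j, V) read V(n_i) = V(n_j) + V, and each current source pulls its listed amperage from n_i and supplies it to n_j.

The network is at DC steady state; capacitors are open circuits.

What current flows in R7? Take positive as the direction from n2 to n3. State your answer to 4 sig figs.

MNA unknowns: 3 node voltages V₁..V_3 plus 1 source current (V1)
R1: Y=0.001239 on G[2,3]
R2: Y=0.05102 on G[0,1]
R3: Y=0.0001876 on G[3,1]
C1: Y=0.000 on G[3,1]
R4: Y=0.3636 on G[2,0]
R5: Y=0.5848 on G[2,0]
I1: z[3]−=0.221, z[2]+=0.221
R6: Y=0.9615 on G[2,3]
I2: z[1]−=0.00136, z[0]+=0.00136
I3: z[1]−=0.069, z[0]+=0.069
R7: Y=0.03344 on G[3,2]
R8: Y=0.0002959 on G[2,3]
R9: Y=0.0001209 on G[0,3]
R10: Y=0.09259 on G[0,2]
V1: row V1−V3=1.48, i_V1 at 1,3
solve → V1=1.018, V2=-0.1174, V3=-0.4619
aux → i_V1=-0.1226

0.01152 A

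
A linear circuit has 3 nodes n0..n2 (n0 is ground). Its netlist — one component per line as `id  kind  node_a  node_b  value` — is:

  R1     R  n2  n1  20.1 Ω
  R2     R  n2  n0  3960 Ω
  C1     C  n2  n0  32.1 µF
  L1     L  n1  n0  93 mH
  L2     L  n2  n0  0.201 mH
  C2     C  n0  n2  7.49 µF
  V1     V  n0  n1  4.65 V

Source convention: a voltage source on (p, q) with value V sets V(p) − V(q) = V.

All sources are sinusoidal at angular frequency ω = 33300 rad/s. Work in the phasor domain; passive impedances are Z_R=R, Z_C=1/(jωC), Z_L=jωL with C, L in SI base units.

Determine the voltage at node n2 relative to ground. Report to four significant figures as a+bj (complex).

-0.008450+0.1975j V

MNA unknowns: 2 node voltages V₁..V_2 plus 1 source current (V1)
R1: Y=0.04975+0.000j on G[2,1]
R2: Y=0.0002525+0.000j on G[2,0]
C1: Y=0.000+1.069j on G[2,0]
L1: Y=0.000-0.0003229j on G[1,0]
L2: Y=0.000-0.1494j on G[2,0]
C2: Y=0.000+0.2494j on G[0,2]
V1: row V0−V1=4.65, i_V1 at 0,1
solve → V1=-4.650+0.000j, V2=-0.008450+0.1975j
aux → i_V1=-0.2309-0.008327j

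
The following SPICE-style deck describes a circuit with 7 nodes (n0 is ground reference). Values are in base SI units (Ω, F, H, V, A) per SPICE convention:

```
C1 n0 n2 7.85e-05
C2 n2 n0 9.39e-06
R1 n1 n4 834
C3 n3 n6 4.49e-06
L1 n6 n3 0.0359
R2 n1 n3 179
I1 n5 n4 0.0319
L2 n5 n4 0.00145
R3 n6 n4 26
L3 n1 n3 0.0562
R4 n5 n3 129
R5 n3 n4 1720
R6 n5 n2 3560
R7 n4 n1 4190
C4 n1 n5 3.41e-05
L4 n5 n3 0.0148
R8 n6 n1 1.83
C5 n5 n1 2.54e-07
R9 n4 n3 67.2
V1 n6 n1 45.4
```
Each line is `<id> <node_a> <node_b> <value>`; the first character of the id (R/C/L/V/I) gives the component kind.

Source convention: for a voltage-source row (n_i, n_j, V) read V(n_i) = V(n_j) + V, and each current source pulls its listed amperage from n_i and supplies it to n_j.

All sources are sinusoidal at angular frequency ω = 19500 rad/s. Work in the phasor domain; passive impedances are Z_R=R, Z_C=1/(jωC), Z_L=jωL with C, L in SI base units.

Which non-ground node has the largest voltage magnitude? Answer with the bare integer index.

Element admittances at ω=19500 rad/s:
  Y(C1) = 0.000+1.531j S between n0,n2
  Y(C2) = 0.000+0.1831j S between n2,n0
  Y(R1) = 0.001199+0.000j S between n1,n4
  Y(C3) = 0.000+0.08756j S between n3,n6
  Y(L1) = 0.000-0.001428j S between n6,n3
  Y(R2) = 0.005587+0.000j S between n1,n3
  I1: injects 0.0319 A into n4 (from n5)
  Y(L2) = 0.000-0.03537j S between n5,n4
  Y(R3) = 0.03846+0.000j S between n6,n4
  Y(L3) = 0.000-0.0009125j S between n1,n3
  Y(R4) = 0.007752+0.000j S between n5,n3
  Y(R5) = 0.0005814+0.000j S between n3,n4
  Y(R6) = 0.0002809+0.000j S between n5,n2
  Y(R7) = 0.0002387+0.000j S between n4,n1
  Y(C4) = 0.000+0.6650j S between n1,n5
  Y(L4) = 0.000-0.003465j S between n5,n3
  Y(R8) = 0.5464+0.000j S between n6,n1
  Y(C5) = 0.000+0.004953j S between n5,n1
  Y(R9) = 0.01488+0.000j S between n4,n3
  V1: constraint V(n6)−V(n1) = 45.4
Assemble and solve the 7×7 MNA system:
  V(n1)=1.750+1.924j  V(n2)=0.000+0.000j  V(n3)=49.78+13.51j  V(n4)=31.24+25.12j  V(n5)=0.000+0.000j  V(n6)=47.15+1.924j
  i(V1)=-26.42+1.118j

3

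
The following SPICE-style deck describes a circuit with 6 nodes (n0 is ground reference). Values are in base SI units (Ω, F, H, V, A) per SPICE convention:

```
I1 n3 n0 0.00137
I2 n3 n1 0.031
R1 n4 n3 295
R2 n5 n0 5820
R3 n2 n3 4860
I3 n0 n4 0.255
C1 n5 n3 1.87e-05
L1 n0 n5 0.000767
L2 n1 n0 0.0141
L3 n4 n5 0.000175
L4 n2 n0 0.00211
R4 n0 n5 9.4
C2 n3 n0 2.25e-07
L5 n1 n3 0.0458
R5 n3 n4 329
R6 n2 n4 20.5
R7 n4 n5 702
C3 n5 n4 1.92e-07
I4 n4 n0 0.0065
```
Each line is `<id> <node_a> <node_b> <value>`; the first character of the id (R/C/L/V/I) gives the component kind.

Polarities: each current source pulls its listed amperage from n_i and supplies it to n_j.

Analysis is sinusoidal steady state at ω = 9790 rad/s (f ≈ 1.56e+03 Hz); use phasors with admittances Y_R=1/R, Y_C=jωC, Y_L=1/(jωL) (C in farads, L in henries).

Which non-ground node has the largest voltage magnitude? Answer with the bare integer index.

1

MNA unknowns: 5 node voltages V₁..V_5
I1: z[3]−=0.00137, z[0]+=0.00137
I2: z[3]−=0.031, z[1]+=0.031
R1: Y=0.003390+0.000j on G[4,3]
R2: Y=0.0001718+0.000j on G[5,0]
R3: Y=0.0002058+0.000j on G[2,3]
I3: z[0]−=0.255, z[4]+=0.255
C1: Y=0.000+0.1831j on G[5,3]
L1: Y=0.000-0.1332j on G[0,5]
L2: Y=0.000-0.007244j on G[1,0]
L3: Y=0.000-0.5837j on G[4,5]
L4: Y=0.000-0.04841j on G[2,0]
R4: Y=0.1064+0.000j on G[0,5]
C2: Y=0.000+0.002203j on G[3,0]
L5: Y=0.000-0.002230j on G[1,3]
R5: Y=0.003040+0.000j on G[3,4]
R6: Y=0.04878+0.000j on G[2,4]
R7: Y=0.001425+0.000j on G[4,5]
C3: Y=0.000+0.001880j on G[5,4]
I4: z[4]−=0.0065, z[0]+=0.0065
solve → V1=0.1663+3.488j, V2=-0.2005+0.9322j, V3=0.7065+0.9165j, V4=0.7208+1.131j, V5=0.7008+0.7815j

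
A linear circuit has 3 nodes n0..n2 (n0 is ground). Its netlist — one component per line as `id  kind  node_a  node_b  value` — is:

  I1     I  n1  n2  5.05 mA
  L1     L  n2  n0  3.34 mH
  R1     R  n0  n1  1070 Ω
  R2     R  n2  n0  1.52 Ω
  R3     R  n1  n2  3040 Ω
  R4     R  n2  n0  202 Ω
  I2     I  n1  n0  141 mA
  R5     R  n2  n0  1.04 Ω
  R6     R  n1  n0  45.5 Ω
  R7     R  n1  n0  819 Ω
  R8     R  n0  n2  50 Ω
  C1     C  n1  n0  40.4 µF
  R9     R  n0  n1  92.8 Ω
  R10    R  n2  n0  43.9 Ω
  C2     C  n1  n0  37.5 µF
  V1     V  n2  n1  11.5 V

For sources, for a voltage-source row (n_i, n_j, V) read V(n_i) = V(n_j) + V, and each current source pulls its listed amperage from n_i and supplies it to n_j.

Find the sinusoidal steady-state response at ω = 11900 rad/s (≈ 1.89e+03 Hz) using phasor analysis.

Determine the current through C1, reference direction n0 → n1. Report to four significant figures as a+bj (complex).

2.321+4.226j A

MNA unknowns: 2 node voltages V₁..V_2 plus 1 source current (V1)
I1: z[1]−=0.00505, z[2]+=0.00505
L1: Y=0.000-0.02516j on G[2,0]
R1: Y=0.0009346+0.000j on G[0,1]
R2: Y=0.6579+0.000j on G[2,0]
R3: Y=0.0003289+0.000j on G[1,2]
R4: Y=0.004950+0.000j on G[2,0]
I2: z[1]−=0.141, z[0]+=0.141
R5: Y=0.9615+0.000j on G[2,0]
R6: Y=0.02198+0.000j on G[1,0]
R7: Y=0.001221+0.000j on G[1,0]
R8: Y=0.02000+0.000j on G[0,2]
C1: Y=0.000+0.4808j on G[1,0]
R9: Y=0.01078+0.000j on G[0,1]
R10: Y=0.02278+0.000j on G[2,0]
C2: Y=0.000+0.4462j on G[1,0]
V1: row V2−V1=11.5, i_V1 at 2,1
solve → V1=-8.789+4.827j, V2=2.711+4.827j
aux → i_V1=-4.639-7.979j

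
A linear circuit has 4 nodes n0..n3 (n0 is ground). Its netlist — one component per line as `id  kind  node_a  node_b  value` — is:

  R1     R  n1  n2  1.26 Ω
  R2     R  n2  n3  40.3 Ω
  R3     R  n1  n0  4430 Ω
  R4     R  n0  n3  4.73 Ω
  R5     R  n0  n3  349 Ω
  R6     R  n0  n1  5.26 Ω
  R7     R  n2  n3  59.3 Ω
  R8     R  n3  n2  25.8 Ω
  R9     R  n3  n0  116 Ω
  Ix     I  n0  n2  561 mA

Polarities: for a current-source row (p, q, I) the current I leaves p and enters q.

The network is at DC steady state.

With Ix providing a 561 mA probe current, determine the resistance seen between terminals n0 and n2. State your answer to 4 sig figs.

Apply KCL at each of the 3 non-ground nodes and solve the resulting linear system.
Node n1: branches {R1, R3, R6} → V_1 = 2.128
Node n2: branches {R1, R2, R7, R8, Ix} → V_2 = 2.638
Node n3: branches {R2, R4, R5, R7, R8, R9} → V_3 = 0.6996

R_eq = 4.703 Ω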